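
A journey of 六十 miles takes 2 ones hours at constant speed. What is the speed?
Convert 六十 (Chinese numeral) → 6×10 = 60 (decimal)
Convert 2 ones (place-value notation) → 2 (decimal)
Compute 60 ÷ 2 = 30
30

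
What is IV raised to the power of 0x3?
Convert IV (Roman numeral) → 4 (decimal)
Convert 0x3 (hexadecimal) → 3 (decimal)
Compute 4 ^ 3 = 64
64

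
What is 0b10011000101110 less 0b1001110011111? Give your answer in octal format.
Convert 0b10011000101110 (binary) → 8192 + 1024 + 512 + 32 + 8 + 4 + 2 = 9774 (decimal)
Convert 0b1001110011111 (binary) → 4096 + 512 + 256 + 128 + 16 + 8 + 4 + 2 + 1 = 5023 (decimal)
Compute 9774 - 5023 = 4751
Convert 4751 (decimal) → 4751 = 1×4096 + 1×512 + 2×64 + 1×8 + 7 → 0o11217 (octal)
0o11217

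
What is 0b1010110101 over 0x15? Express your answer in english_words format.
Convert 0b1010110101 (binary) → 512 + 128 + 32 + 16 + 4 + 1 = 693 (decimal)
Convert 0x15 (hexadecimal) → 1×16 + 5 = 21 (decimal)
Compute 693 ÷ 21 = 33
Convert 33 (decimal) → thirty-three (English words)
thirty-three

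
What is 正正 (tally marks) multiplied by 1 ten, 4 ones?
Convert 正正 (tally marks) → 5 + 5 = 10 (decimal)
Convert 1 ten, 4 ones (place-value notation) → 1×10 + 4 = 14 (decimal)
Compute 10 × 14 = 140
140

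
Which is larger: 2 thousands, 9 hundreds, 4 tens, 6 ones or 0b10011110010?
Convert 2 thousands, 9 hundreds, 4 tens, 6 ones (place-value notation) → 2×1000 + 9×100 + 4×10 + 6 = 2946 (decimal)
Convert 0b10011110010 (binary) → 1024 + 128 + 64 + 32 + 16 + 2 = 1266 (decimal)
Compare 2946 vs 1266: larger = 2946
2946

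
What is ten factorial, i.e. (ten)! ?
Convert ten (English words) → 10 (decimal)
Compute 10! = 3628800
3628800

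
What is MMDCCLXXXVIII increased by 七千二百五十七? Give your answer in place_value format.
Convert MMDCCLXXXVIII (Roman numeral) → 1000 + 1000 + 500 + 100 + 100 + 50 + 10 + 10 + 10 + 5 + 1 + 1 + 1 = 2788 (decimal)
Convert 七千二百五十七 (Chinese numeral) → 7×1000 + 2×100 + 5×10 + 7 = 7257 (decimal)
Compute 2788 + 7257 = 10045
Convert 10045 (decimal) → 10045 = 10×1000 + 4×10 + 5 → 10 thousands, 4 tens, 5 ones (place-value notation)
10 thousands, 4 tens, 5 ones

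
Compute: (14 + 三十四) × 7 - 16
Convert 三十四 (Chinese numeral) → 3×10 + 4 = 34 (decimal)
Expression in decimal: (14 + 34) × 7 - 16
Parentheses first: 14 + 34 = 48
Multiply: 48 × 7 = 336
Subtract: 336 - 16 = 320
320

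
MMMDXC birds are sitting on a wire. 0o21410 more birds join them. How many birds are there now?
Convert MMMDXC (Roman numeral) → 1000 + 1000 + 1000 + 500 + 90 = 3590 (decimal)
Convert 0o21410 (octal) → 2×4096 + 1×512 + 4×64 + 1×8 = 8968 (decimal)
Compute 3590 + 8968 = 12558
12558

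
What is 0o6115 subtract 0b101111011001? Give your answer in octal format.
Convert 0o6115 (octal) → 6×512 + 1×64 + 1×8 + 5 = 3149 (decimal)
Convert 0b101111011001 (binary) → 2048 + 512 + 256 + 128 + 64 + 16 + 8 + 1 = 3033 (decimal)
Compute 3149 - 3033 = 116
Convert 116 (decimal) → 116 = 1×64 + 6×8 + 4 → 0o164 (octal)
0o164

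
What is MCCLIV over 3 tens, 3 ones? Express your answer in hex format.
Convert MCCLIV (Roman numeral) → 1000 + 100 + 100 + 50 + 4 = 1254 (decimal)
Convert 3 tens, 3 ones (place-value notation) → 3×10 + 3 = 33 (decimal)
Compute 1254 ÷ 33 = 38
Convert 38 (decimal) → 38 = 2×16 + 6 → 0x26 (hexadecimal)
0x26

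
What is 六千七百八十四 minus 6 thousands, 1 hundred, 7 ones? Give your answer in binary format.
Convert 六千七百八十四 (Chinese numeral) → 6×1000 + 7×100 + 8×10 + 4 = 6784 (decimal)
Convert 6 thousands, 1 hundred, 7 ones (place-value notation) → 6×1000 + 1×100 + 7 = 6107 (decimal)
Compute 6784 - 6107 = 677
Convert 677 (decimal) → 677 = 512 + 128 + 32 + 4 + 1 → 0b1010100101 (binary)
0b1010100101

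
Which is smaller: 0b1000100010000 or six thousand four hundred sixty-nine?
Convert 0b1000100010000 (binary) → 4096 + 256 + 16 = 4368 (decimal)
Convert six thousand four hundred sixty-nine (English words) → 6×1000 + 4×100 + 69 = 6469 (decimal)
Compare 4368 vs 6469: smaller = 4368
4368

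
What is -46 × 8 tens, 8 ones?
Convert 8 tens, 8 ones (place-value notation) → 8×10 + 8 = 88 (decimal)
Compute -46 × 88 = -4048
-4048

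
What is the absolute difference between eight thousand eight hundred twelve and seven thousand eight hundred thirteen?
Convert eight thousand eight hundred twelve (English words) → 8×1000 + 8×100 + 12 = 8812 (decimal)
Convert seven thousand eight hundred thirteen (English words) → 7×1000 + 8×100 + 13 = 7813 (decimal)
Compute |8812 - 7813| = 999
999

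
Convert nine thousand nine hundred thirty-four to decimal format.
Convert nine thousand nine hundred thirty-four (English words) → 9×1000 + 9×100 + 34 = 9934 (decimal)
9934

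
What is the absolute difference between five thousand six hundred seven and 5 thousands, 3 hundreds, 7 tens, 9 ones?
Convert five thousand six hundred seven (English words) → 5×1000 + 6×100 + 7 = 5607 (decimal)
Convert 5 thousands, 3 hundreds, 7 tens, 9 ones (place-value notation) → 5×1000 + 3×100 + 7×10 + 9 = 5379 (decimal)
Compute |5607 - 5379| = 228
228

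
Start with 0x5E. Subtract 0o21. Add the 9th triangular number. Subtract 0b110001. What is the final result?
Convert 0x5E (hexadecimal) → 5×16 + 14 = 94 (decimal)
Start: 94
Convert 0o21 (octal) → 2×8 + 1 = 17 (decimal)
94 - 17 = 77
Convert the 9th triangular number (triangular index) → 9×10/2 = 45 (decimal)
77 + 45 = 122
Convert 0b110001 (binary) → 32 + 16 + 1 = 49 (decimal)
122 - 49 = 73
73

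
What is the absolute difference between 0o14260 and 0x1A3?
Convert 0o14260 (octal) → 1×4096 + 4×512 + 2×64 + 6×8 = 6320 (decimal)
Convert 0x1A3 (hexadecimal) → 1×256 + 10×16 + 3 = 419 (decimal)
Compute |6320 - 419| = 5901
5901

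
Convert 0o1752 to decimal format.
Convert 0o1752 (octal) → 1×512 + 7×64 + 5×8 + 2 = 1002 (decimal)
1002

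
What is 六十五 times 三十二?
Convert 六十五 (Chinese numeral) → 6×10 + 5 = 65 (decimal)
Convert 三十二 (Chinese numeral) → 3×10 + 2 = 32 (decimal)
Compute 65 × 32 = 2080
2080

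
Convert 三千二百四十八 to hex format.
Convert 三千二百四十八 (Chinese numeral) → 3×1000 + 2×100 + 4×10 + 8 = 3248 (decimal)
Convert 3248 (decimal) → 3248 = 12×256 + 11×16 → 0xCB0 (hexadecimal)
0xCB0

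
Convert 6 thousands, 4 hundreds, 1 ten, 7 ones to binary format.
Convert 6 thousands, 4 hundreds, 1 ten, 7 ones (place-value notation) → 6×1000 + 4×100 + 1×10 + 7 = 6417 (decimal)
Convert 6417 (decimal) → 6417 = 4096 + 2048 + 256 + 16 + 1 → 0b1100100010001 (binary)
0b1100100010001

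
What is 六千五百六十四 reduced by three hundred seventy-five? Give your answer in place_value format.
Convert 六千五百六十四 (Chinese numeral) → 6×1000 + 5×100 + 6×10 + 4 = 6564 (decimal)
Convert three hundred seventy-five (English words) → 3×100 + 75 = 375 (decimal)
Compute 6564 - 375 = 6189
Convert 6189 (decimal) → 6189 = 6×1000 + 1×100 + 8×10 + 9 → 6 thousands, 1 hundred, 8 tens, 9 ones (place-value notation)
6 thousands, 1 hundred, 8 tens, 9 ones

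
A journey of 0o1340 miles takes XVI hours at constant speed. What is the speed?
Convert 0o1340 (octal) → 1×512 + 3×64 + 4×8 = 736 (decimal)
Convert XVI (Roman numeral) → 10 + 5 + 1 = 16 (decimal)
Compute 736 ÷ 16 = 46
46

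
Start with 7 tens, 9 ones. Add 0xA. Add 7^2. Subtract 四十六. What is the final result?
Convert 7 tens, 9 ones (place-value notation) → 7×10 + 9 = 79 (decimal)
Start: 79
Convert 0xA (hexadecimal) → 10 (decimal)
79 + 10 = 89
Convert 7^2 (power) → 49 (decimal)
89 + 49 = 138
Convert 四十六 (Chinese numeral) → 4×10 + 6 = 46 (decimal)
138 - 46 = 92
92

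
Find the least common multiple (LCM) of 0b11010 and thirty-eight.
Convert 0b11010 (binary) → 16 + 8 + 2 = 26 (decimal)
Convert thirty-eight (English words) → 38 (decimal)
Compute lcm(26, 38) = 494
494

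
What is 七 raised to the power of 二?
Convert 七 (Chinese numeral) → 7 (decimal)
Convert 二 (Chinese numeral) → 2 (decimal)
Compute 7 ^ 2 = 49
49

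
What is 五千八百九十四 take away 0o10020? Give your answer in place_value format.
Convert 五千八百九十四 (Chinese numeral) → 5×1000 + 8×100 + 9×10 + 4 = 5894 (decimal)
Convert 0o10020 (octal) → 1×4096 + 2×8 = 4112 (decimal)
Compute 5894 - 4112 = 1782
Convert 1782 (decimal) → 1782 = 1×1000 + 7×100 + 8×10 + 2 → 1 thousand, 7 hundreds, 8 tens, 2 ones (place-value notation)
1 thousand, 7 hundreds, 8 tens, 2 ones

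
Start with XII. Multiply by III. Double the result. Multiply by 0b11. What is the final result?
Convert XII (Roman numeral) → 10 + 1 + 1 = 12 (decimal)
Start: 12
Convert III (Roman numeral) → 1 + 1 + 1 = 3 (decimal)
12 × 3 = 36
36 × 2 = 72
Convert 0b11 (binary) → 2 + 1 = 3 (decimal)
72 × 3 = 216
216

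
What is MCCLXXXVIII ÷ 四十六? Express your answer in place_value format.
Convert MCCLXXXVIII (Roman numeral) → 1000 + 100 + 100 + 50 + 10 + 10 + 10 + 5 + 1 + 1 + 1 = 1288 (decimal)
Convert 四十六 (Chinese numeral) → 4×10 + 6 = 46 (decimal)
Compute 1288 ÷ 46 = 28
Convert 28 (decimal) → 28 = 2×10 + 8 → 2 tens, 8 ones (place-value notation)
2 tens, 8 ones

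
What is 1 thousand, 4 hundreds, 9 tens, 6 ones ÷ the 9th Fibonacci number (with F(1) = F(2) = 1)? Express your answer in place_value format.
Convert 1 thousand, 4 hundreds, 9 tens, 6 ones (place-value notation) → 1×1000 + 4×100 + 9×10 + 6 = 1496 (decimal)
Convert the 9th Fibonacci number (with F(1) = F(2) = 1) (Fibonacci index) → 1, 1, 2, 3, 5, 8, 13, 21, 34 → 34 (decimal)
Compute 1496 ÷ 34 = 44
Convert 44 (decimal) → 44 = 4×10 + 4 → 4 tens, 4 ones (place-value notation)
4 tens, 4 ones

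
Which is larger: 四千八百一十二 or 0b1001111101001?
Convert 四千八百一十二 (Chinese numeral) → 4×1000 + 8×100 + 1×10 + 2 = 4812 (decimal)
Convert 0b1001111101001 (binary) → 4096 + 512 + 256 + 128 + 64 + 32 + 8 + 1 = 5097 (decimal)
Compare 4812 vs 5097: larger = 5097
5097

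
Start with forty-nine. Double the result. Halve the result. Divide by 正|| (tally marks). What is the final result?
Convert forty-nine (English words) → 49 (decimal)
Start: 49
49 × 2 = 98
98 ÷ 2 = 49
Convert 正|| (tally marks) → 5 + 2 = 7 (decimal)
49 ÷ 7 = 7
7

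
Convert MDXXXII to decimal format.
Convert MDXXXII (Roman numeral) → 1000 + 500 + 10 + 10 + 10 + 1 + 1 = 1532 (decimal)
1532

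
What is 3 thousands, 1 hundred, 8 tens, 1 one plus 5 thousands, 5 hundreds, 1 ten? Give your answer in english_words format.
Convert 3 thousands, 1 hundred, 8 tens, 1 one (place-value notation) → 3×1000 + 1×100 + 8×10 + 1 = 3181 (decimal)
Convert 5 thousands, 5 hundreds, 1 ten (place-value notation) → 5×1000 + 5×100 + 1×10 = 5510 (decimal)
Compute 3181 + 5510 = 8691
Convert 8691 (decimal) → 8691 = 8×1000 + 6×100 + 91 → eight thousand six hundred ninety-one (English words)
eight thousand six hundred ninety-one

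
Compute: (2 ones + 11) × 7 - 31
Convert 2 ones (place-value notation) → 2 (decimal)
Expression in decimal: (2 + 11) × 7 - 31
Parentheses first: 2 + 11 = 13
Multiply: 13 × 7 = 91
Subtract: 91 - 31 = 60
60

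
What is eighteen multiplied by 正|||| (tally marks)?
Convert eighteen (English words) → 18 (decimal)
Convert 正|||| (tally marks) → 5 + 4 = 9 (decimal)
Compute 18 × 9 = 162
162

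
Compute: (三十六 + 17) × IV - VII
Convert 三十六 (Chinese numeral) → 3×10 + 6 = 36 (decimal)
Convert IV (Roman numeral) → 4 (decimal)
Convert VII (Roman numeral) → 5 + 1 + 1 = 7 (decimal)
Expression in decimal: (36 + 17) × 4 - 7
Parentheses first: 36 + 17 = 53
Multiply: 53 × 4 = 212
Subtract: 212 - 7 = 205
205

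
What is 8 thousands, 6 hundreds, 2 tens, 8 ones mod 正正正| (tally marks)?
Convert 8 thousands, 6 hundreds, 2 tens, 8 ones (place-value notation) → 8×1000 + 6×100 + 2×10 + 8 = 8628 (decimal)
Convert 正正正| (tally marks) → 5 + 5 + 5 + 1 = 16 (decimal)
Compute 8628 mod 16 = 4
4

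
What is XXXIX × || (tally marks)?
Convert XXXIX (Roman numeral) → 10 + 10 + 10 + 9 = 39 (decimal)
Convert || (tally marks) → 2 (decimal)
Compute 39 × 2 = 78
78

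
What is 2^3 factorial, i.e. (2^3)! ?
Convert 2^3 (power) → 8 (decimal)
Compute 8! = 40320
40320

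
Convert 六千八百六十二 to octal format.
Convert 六千八百六十二 (Chinese numeral) → 6×1000 + 8×100 + 6×10 + 2 = 6862 (decimal)
Convert 6862 (decimal) → 6862 = 1×4096 + 5×512 + 3×64 + 1×8 + 6 → 0o15316 (octal)
0o15316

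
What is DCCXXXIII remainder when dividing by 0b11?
Convert DCCXXXIII (Roman numeral) → 500 + 100 + 100 + 10 + 10 + 10 + 1 + 1 + 1 = 733 (decimal)
Convert 0b11 (binary) → 2 + 1 = 3 (decimal)
Compute 733 mod 3 = 1
1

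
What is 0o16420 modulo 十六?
Convert 0o16420 (octal) → 1×4096 + 6×512 + 4×64 + 2×8 = 7440 (decimal)
Convert 十六 (Chinese numeral) → 1×10 + 6 = 16 (decimal)
Compute 7440 mod 16 = 0
0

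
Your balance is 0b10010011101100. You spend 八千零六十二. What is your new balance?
Convert 0b10010011101100 (binary) → 8192 + 1024 + 128 + 64 + 32 + 8 + 4 = 9452 (decimal)
Convert 八千零六十二 (Chinese numeral) → 8×1000 + 6×10 + 2 = 8062 (decimal)
Compute 9452 - 8062 = 1390
1390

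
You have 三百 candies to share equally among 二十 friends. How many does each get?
Convert 三百 (Chinese numeral) → 3×100 = 300 (decimal)
Convert 二十 (Chinese numeral) → 2×10 = 20 (decimal)
Compute 300 ÷ 20 = 15
15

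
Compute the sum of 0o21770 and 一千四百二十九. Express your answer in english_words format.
Convert 0o21770 (octal) → 2×4096 + 1×512 + 7×64 + 7×8 = 9208 (decimal)
Convert 一千四百二十九 (Chinese numeral) → 1×1000 + 4×100 + 2×10 + 9 = 1429 (decimal)
Compute 9208 + 1429 = 10637
Convert 10637 (decimal) → 10637 = 10×1000 + 6×100 + 37 → ten thousand six hundred thirty-seven (English words)
ten thousand six hundred thirty-seven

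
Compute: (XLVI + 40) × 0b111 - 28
Convert XLVI (Roman numeral) → 40 + 5 + 1 = 46 (decimal)
Convert 0b111 (binary) → 4 + 2 + 1 = 7 (decimal)
Expression in decimal: (46 + 40) × 7 - 28
Parentheses first: 46 + 40 = 86
Multiply: 86 × 7 = 602
Subtract: 602 - 28 = 574
574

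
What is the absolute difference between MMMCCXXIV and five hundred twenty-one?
Convert MMMCCXXIV (Roman numeral) → 1000 + 1000 + 1000 + 100 + 100 + 10 + 10 + 4 = 3224 (decimal)
Convert five hundred twenty-one (English words) → 5×100 + 21 = 521 (decimal)
Compute |3224 - 521| = 2703
2703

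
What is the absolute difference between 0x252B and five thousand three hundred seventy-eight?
Convert 0x252B (hexadecimal) → 2×4096 + 5×256 + 2×16 + 11 = 9515 (decimal)
Convert five thousand three hundred seventy-eight (English words) → 5×1000 + 3×100 + 78 = 5378 (decimal)
Compute |9515 - 5378| = 4137
4137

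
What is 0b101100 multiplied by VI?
Convert 0b101100 (binary) → 32 + 8 + 4 = 44 (decimal)
Convert VI (Roman numeral) → 5 + 1 = 6 (decimal)
Compute 44 × 6 = 264
264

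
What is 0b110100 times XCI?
Convert 0b110100 (binary) → 32 + 16 + 4 = 52 (decimal)
Convert XCI (Roman numeral) → 90 + 1 = 91 (decimal)
Compute 52 × 91 = 4732
4732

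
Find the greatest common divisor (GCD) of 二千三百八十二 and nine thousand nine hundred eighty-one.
Convert 二千三百八十二 (Chinese numeral) → 2×1000 + 3×100 + 8×10 + 2 = 2382 (decimal)
Convert nine thousand nine hundred eighty-one (English words) → 9×1000 + 9×100 + 81 = 9981 (decimal)
Compute gcd(2382, 9981) = 3
3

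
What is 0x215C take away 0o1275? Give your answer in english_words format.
Convert 0x215C (hexadecimal) → 2×4096 + 1×256 + 5×16 + 12 = 8540 (decimal)
Convert 0o1275 (octal) → 1×512 + 2×64 + 7×8 + 5 = 701 (decimal)
Compute 8540 - 701 = 7839
Convert 7839 (decimal) → 7839 = 7×1000 + 8×100 + 39 → seven thousand eight hundred thirty-nine (English words)
seven thousand eight hundred thirty-nine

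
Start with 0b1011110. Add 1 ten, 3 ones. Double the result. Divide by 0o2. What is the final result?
Convert 0b1011110 (binary) → 64 + 16 + 8 + 4 + 2 = 94 (decimal)
Start: 94
Convert 1 ten, 3 ones (place-value notation) → 1×10 + 3 = 13 (decimal)
94 + 13 = 107
107 × 2 = 214
Convert 0o2 (octal) → 2 (decimal)
214 ÷ 2 = 107
107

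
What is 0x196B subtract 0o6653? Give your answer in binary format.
Convert 0x196B (hexadecimal) → 1×4096 + 9×256 + 6×16 + 11 = 6507 (decimal)
Convert 0o6653 (octal) → 6×512 + 6×64 + 5×8 + 3 = 3499 (decimal)
Compute 6507 - 3499 = 3008
Convert 3008 (decimal) → 3008 = 2048 + 512 + 256 + 128 + 64 → 0b101111000000 (binary)
0b101111000000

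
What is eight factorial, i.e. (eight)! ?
Convert eight (English words) → 8 (decimal)
Compute 8! = 40320
40320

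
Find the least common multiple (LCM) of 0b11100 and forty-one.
Convert 0b11100 (binary) → 16 + 8 + 4 = 28 (decimal)
Convert forty-one (English words) → 41 (decimal)
Compute lcm(28, 41) = 1148
1148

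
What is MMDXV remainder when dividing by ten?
Convert MMDXV (Roman numeral) → 1000 + 1000 + 500 + 10 + 5 = 2515 (decimal)
Convert ten (English words) → 10 (decimal)
Compute 2515 mod 10 = 5
5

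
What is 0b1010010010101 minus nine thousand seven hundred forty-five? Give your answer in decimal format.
Convert 0b1010010010101 (binary) → 4096 + 1024 + 128 + 16 + 4 + 1 = 5269 (decimal)
Convert nine thousand seven hundred forty-five (English words) → 9×1000 + 7×100 + 45 = 9745 (decimal)
Compute 5269 - 9745 = -4476
-4476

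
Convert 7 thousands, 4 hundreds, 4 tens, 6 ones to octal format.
Convert 7 thousands, 4 hundreds, 4 tens, 6 ones (place-value notation) → 7×1000 + 4×100 + 4×10 + 6 = 7446 (decimal)
Convert 7446 (decimal) → 7446 = 1×4096 + 6×512 + 4×64 + 2×8 + 6 → 0o16426 (octal)
0o16426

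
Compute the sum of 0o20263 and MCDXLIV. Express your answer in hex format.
Convert 0o20263 (octal) → 2×4096 + 2×64 + 6×8 + 3 = 8371 (decimal)
Convert MCDXLIV (Roman numeral) → 1000 + 400 + 40 + 4 = 1444 (decimal)
Compute 8371 + 1444 = 9815
Convert 9815 (decimal) → 9815 = 2×4096 + 6×256 + 5×16 + 7 → 0x2657 (hexadecimal)
0x2657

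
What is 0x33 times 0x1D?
Convert 0x33 (hexadecimal) → 3×16 + 3 = 51 (decimal)
Convert 0x1D (hexadecimal) → 1×16 + 13 = 29 (decimal)
Compute 51 × 29 = 1479
1479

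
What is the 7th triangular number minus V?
The 7th triangular number = 7×8/2 = 28
Convert V (Roman numeral) → 5 (decimal)
Compute 28 - 5 = 23
23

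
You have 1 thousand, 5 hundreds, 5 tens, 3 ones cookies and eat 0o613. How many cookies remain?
Convert 1 thousand, 5 hundreds, 5 tens, 3 ones (place-value notation) → 1×1000 + 5×100 + 5×10 + 3 = 1553 (decimal)
Convert 0o613 (octal) → 6×64 + 1×8 + 3 = 395 (decimal)
Compute 1553 - 395 = 1158
1158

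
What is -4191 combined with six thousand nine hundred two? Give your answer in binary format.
Convert six thousand nine hundred two (English words) → 6×1000 + 9×100 + 2 = 6902 (decimal)
Compute -4191 + 6902 = 2711
Convert 2711 (decimal) → 2711 = 2048 + 512 + 128 + 16 + 4 + 2 + 1 → 0b101010010111 (binary)
0b101010010111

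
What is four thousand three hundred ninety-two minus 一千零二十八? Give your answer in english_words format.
Convert four thousand three hundred ninety-two (English words) → 4×1000 + 3×100 + 92 = 4392 (decimal)
Convert 一千零二十八 (Chinese numeral) → 1×1000 + 2×10 + 8 = 1028 (decimal)
Compute 4392 - 1028 = 3364
Convert 3364 (decimal) → 3364 = 3×1000 + 3×100 + 64 → three thousand three hundred sixty-four (English words)
three thousand three hundred sixty-four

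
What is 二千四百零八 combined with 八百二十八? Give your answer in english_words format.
Convert 二千四百零八 (Chinese numeral) → 2×1000 + 4×100 + 8 = 2408 (decimal)
Convert 八百二十八 (Chinese numeral) → 8×100 + 2×10 + 8 = 828 (decimal)
Compute 2408 + 828 = 3236
Convert 3236 (decimal) → 3236 = 3×1000 + 2×100 + 36 → three thousand two hundred thirty-six (English words)
three thousand two hundred thirty-six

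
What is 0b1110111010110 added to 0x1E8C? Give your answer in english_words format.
Convert 0b1110111010110 (binary) → 4096 + 2048 + 1024 + 256 + 128 + 64 + 16 + 4 + 2 = 7638 (decimal)
Convert 0x1E8C (hexadecimal) → 1×4096 + 14×256 + 8×16 + 12 = 7820 (decimal)
Compute 7638 + 7820 = 15458
Convert 15458 (decimal) → 15458 = 15×1000 + 4×100 + 58 → fifteen thousand four hundred fifty-eight (English words)
fifteen thousand four hundred fifty-eight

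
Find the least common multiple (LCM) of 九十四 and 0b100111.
Convert 九十四 (Chinese numeral) → 9×10 + 4 = 94 (decimal)
Convert 0b100111 (binary) → 32 + 4 + 2 + 1 = 39 (decimal)
Compute lcm(94, 39) = 3666
3666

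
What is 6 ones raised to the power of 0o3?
Convert 6 ones (place-value notation) → 6 (decimal)
Convert 0o3 (octal) → 3 (decimal)
Compute 6 ^ 3 = 216
216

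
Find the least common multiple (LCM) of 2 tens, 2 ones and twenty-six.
Convert 2 tens, 2 ones (place-value notation) → 2×10 + 2 = 22 (decimal)
Convert twenty-six (English words) → 26 (decimal)
Compute lcm(22, 26) = 286
286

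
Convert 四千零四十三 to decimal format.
Convert 四千零四十三 (Chinese numeral) → 4×1000 + 4×10 + 3 = 4043 (decimal)
4043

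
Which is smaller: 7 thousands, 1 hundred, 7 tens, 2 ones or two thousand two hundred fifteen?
Convert 7 thousands, 1 hundred, 7 tens, 2 ones (place-value notation) → 7×1000 + 1×100 + 7×10 + 2 = 7172 (decimal)
Convert two thousand two hundred fifteen (English words) → 2×1000 + 2×100 + 15 = 2215 (decimal)
Compare 7172 vs 2215: smaller = 2215
2215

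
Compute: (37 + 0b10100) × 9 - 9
Convert 0b10100 (binary) → 16 + 4 = 20 (decimal)
Expression in decimal: (37 + 20) × 9 - 9
Parentheses first: 37 + 20 = 57
Multiply: 57 × 9 = 513
Subtract: 513 - 9 = 504
504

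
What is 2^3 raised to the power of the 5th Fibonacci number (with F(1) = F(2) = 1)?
Convert 2^3 (power) → 8 (decimal)
Convert the 5th Fibonacci number (with F(1) = F(2) = 1) (Fibonacci index) → 1, 1, 2, 3, 5 → 5 (decimal)
Compute 8 ^ 5 = 32768
32768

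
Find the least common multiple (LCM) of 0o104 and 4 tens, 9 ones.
Convert 0o104 (octal) → 1×64 + 4 = 68 (decimal)
Convert 4 tens, 9 ones (place-value notation) → 4×10 + 9 = 49 (decimal)
Compute lcm(68, 49) = 3332
3332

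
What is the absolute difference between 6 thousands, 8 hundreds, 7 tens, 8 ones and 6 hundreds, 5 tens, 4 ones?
Convert 6 thousands, 8 hundreds, 7 tens, 8 ones (place-value notation) → 6×1000 + 8×100 + 7×10 + 8 = 6878 (decimal)
Convert 6 hundreds, 5 tens, 4 ones (place-value notation) → 6×100 + 5×10 + 4 = 654 (decimal)
Compute |6878 - 654| = 6224
6224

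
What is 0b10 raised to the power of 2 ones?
Convert 0b10 (binary) → 2 (decimal)
Convert 2 ones (place-value notation) → 2 (decimal)
Compute 2 ^ 2 = 4
4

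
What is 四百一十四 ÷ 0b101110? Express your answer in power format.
Convert 四百一十四 (Chinese numeral) → 4×100 + 1×10 + 4 = 414 (decimal)
Convert 0b101110 (binary) → 32 + 8 + 4 + 2 = 46 (decimal)
Compute 414 ÷ 46 = 9
Convert 9 (decimal) → 3^2 (power)
3^2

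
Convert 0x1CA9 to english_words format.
Convert 0x1CA9 (hexadecimal) → 1×4096 + 12×256 + 10×16 + 9 = 7337 (decimal)
Convert 7337 (decimal) → 7337 = 7×1000 + 3×100 + 37 → seven thousand three hundred thirty-seven (English words)
seven thousand three hundred thirty-seven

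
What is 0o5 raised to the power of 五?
Convert 0o5 (octal) → 5 (decimal)
Convert 五 (Chinese numeral) → 5 (decimal)
Compute 5 ^ 5 = 3125
3125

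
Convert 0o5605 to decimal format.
Convert 0o5605 (octal) → 5×512 + 6×64 + 5 = 2949 (decimal)
2949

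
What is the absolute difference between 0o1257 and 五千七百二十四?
Convert 0o1257 (octal) → 1×512 + 2×64 + 5×8 + 7 = 687 (decimal)
Convert 五千七百二十四 (Chinese numeral) → 5×1000 + 7×100 + 2×10 + 4 = 5724 (decimal)
Compute |687 - 5724| = 5037
5037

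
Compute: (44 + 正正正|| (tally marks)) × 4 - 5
Convert 正正正|| (tally marks) → 5 + 5 + 5 + 2 = 17 (decimal)
Expression in decimal: (44 + 17) × 4 - 5
Parentheses first: 44 + 17 = 61
Multiply: 61 × 4 = 244
Subtract: 244 - 5 = 239
239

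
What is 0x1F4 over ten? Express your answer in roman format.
Convert 0x1F4 (hexadecimal) → 1×256 + 15×16 + 4 = 500 (decimal)
Convert ten (English words) → 10 (decimal)
Compute 500 ÷ 10 = 50
Convert 50 (decimal) → L (Roman numeral)
L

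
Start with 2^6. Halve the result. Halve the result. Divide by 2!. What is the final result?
Convert 2^6 (power) → 64 (decimal)
Start: 64
64 ÷ 2 = 32
32 ÷ 2 = 16
Convert 2! (factorial) → 2 (decimal)
16 ÷ 2 = 8
8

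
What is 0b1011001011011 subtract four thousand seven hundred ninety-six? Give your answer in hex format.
Convert 0b1011001011011 (binary) → 4096 + 1024 + 512 + 64 + 16 + 8 + 2 + 1 = 5723 (decimal)
Convert four thousand seven hundred ninety-six (English words) → 4×1000 + 7×100 + 96 = 4796 (decimal)
Compute 5723 - 4796 = 927
Convert 927 (decimal) → 927 = 3×256 + 9×16 + 15 → 0x39F (hexadecimal)
0x39F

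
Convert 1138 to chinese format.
Convert 1138 (decimal) → 1138 = 1×1000 + 1×100 + 3×10 + 8 → 一千一百三十八 (Chinese numeral)
一千一百三十八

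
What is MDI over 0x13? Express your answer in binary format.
Convert MDI (Roman numeral) → 1000 + 500 + 1 = 1501 (decimal)
Convert 0x13 (hexadecimal) → 1×16 + 3 = 19 (decimal)
Compute 1501 ÷ 19 = 79
Convert 79 (decimal) → 79 = 64 + 8 + 4 + 2 + 1 → 0b1001111 (binary)
0b1001111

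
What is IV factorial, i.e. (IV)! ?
Convert IV (Roman numeral) → 4 (decimal)
Compute 4! = 24
24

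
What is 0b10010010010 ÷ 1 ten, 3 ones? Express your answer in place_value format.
Convert 0b10010010010 (binary) → 1024 + 128 + 16 + 2 = 1170 (decimal)
Convert 1 ten, 3 ones (place-value notation) → 1×10 + 3 = 13 (decimal)
Compute 1170 ÷ 13 = 90
Convert 90 (decimal) → 90 = 9×10 → 9 tens (place-value notation)
9 tens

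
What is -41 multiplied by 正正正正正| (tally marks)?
Convert 正正正正正| (tally marks) → 5 + 5 + 5 + 5 + 5 + 1 = 26 (decimal)
Compute -41 × 26 = -1066
-1066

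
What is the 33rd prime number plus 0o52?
The 33rd prime number = 137
Convert 0o52 (octal) → 5×8 + 2 = 42 (decimal)
Compute 137 + 42 = 179
179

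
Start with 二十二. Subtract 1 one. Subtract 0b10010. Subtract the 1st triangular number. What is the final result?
Convert 二十二 (Chinese numeral) → 2×10 + 2 = 22 (decimal)
Start: 22
Convert 1 one (place-value notation) → 1 (decimal)
22 - 1 = 21
Convert 0b10010 (binary) → 16 + 2 = 18 (decimal)
21 - 18 = 3
Convert the 1st triangular number (triangular index) → 1×2/2 = 1 (decimal)
3 - 1 = 2
2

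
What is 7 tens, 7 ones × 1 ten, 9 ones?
Convert 7 tens, 7 ones (place-value notation) → 7×10 + 7 = 77 (decimal)
Convert 1 ten, 9 ones (place-value notation) → 1×10 + 9 = 19 (decimal)
Compute 77 × 19 = 1463
1463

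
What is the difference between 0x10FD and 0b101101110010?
Convert 0x10FD (hexadecimal) → 1×4096 + 15×16 + 13 = 4349 (decimal)
Convert 0b101101110010 (binary) → 2048 + 512 + 256 + 64 + 32 + 16 + 2 = 2930 (decimal)
Difference: |4349 - 2930| = 1419
1419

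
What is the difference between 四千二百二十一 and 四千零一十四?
Convert 四千二百二十一 (Chinese numeral) → 4×1000 + 2×100 + 2×10 + 1 = 4221 (decimal)
Convert 四千零一十四 (Chinese numeral) → 4×1000 + 1×10 + 4 = 4014 (decimal)
Difference: |4221 - 4014| = 207
207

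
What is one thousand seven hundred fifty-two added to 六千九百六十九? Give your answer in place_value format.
Convert one thousand seven hundred fifty-two (English words) → 1×1000 + 7×100 + 52 = 1752 (decimal)
Convert 六千九百六十九 (Chinese numeral) → 6×1000 + 9×100 + 6×10 + 9 = 6969 (decimal)
Compute 1752 + 6969 = 8721
Convert 8721 (decimal) → 8721 = 8×1000 + 7×100 + 2×10 + 1 → 8 thousands, 7 hundreds, 2 tens, 1 one (place-value notation)
8 thousands, 7 hundreds, 2 tens, 1 one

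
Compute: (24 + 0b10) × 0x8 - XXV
Convert 0b10 (binary) → 2 (decimal)
Convert 0x8 (hexadecimal) → 8 (decimal)
Convert XXV (Roman numeral) → 10 + 10 + 5 = 25 (decimal)
Expression in decimal: (24 + 2) × 8 - 25
Parentheses first: 24 + 2 = 26
Multiply: 26 × 8 = 208
Subtract: 208 - 25 = 183
183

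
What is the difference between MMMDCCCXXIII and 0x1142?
Convert MMMDCCCXXIII (Roman numeral) → 1000 + 1000 + 1000 + 500 + 100 + 100 + 100 + 10 + 10 + 1 + 1 + 1 = 3823 (decimal)
Convert 0x1142 (hexadecimal) → 1×4096 + 1×256 + 4×16 + 2 = 4418 (decimal)
Difference: |3823 - 4418| = 595
595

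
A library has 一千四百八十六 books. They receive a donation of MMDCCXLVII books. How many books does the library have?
Convert 一千四百八十六 (Chinese numeral) → 1×1000 + 4×100 + 8×10 + 6 = 1486 (decimal)
Convert MMDCCXLVII (Roman numeral) → 1000 + 1000 + 500 + 100 + 100 + 40 + 5 + 1 + 1 = 2747 (decimal)
Compute 1486 + 2747 = 4233
4233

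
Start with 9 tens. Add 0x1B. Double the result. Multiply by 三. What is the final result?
Convert 9 tens (place-value notation) → 9×10 = 90 (decimal)
Start: 90
Convert 0x1B (hexadecimal) → 1×16 + 11 = 27 (decimal)
90 + 27 = 117
117 × 2 = 234
Convert 三 (Chinese numeral) → 3 (decimal)
234 × 3 = 702
702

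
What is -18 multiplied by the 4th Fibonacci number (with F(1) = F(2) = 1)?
Convert the 4th Fibonacci number (with F(1) = F(2) = 1) (Fibonacci index) → 1, 1, 2, 3 → 3 (decimal)
Compute -18 × 3 = -54
-54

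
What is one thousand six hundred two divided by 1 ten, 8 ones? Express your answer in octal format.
Convert one thousand six hundred two (English words) → 1×1000 + 6×100 + 2 = 1602 (decimal)
Convert 1 ten, 8 ones (place-value notation) → 1×10 + 8 = 18 (decimal)
Compute 1602 ÷ 18 = 89
Convert 89 (decimal) → 89 = 1×64 + 3×8 + 1 → 0o131 (octal)
0o131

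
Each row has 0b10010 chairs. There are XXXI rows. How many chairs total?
Convert 0b10010 (binary) → 16 + 2 = 18 (decimal)
Convert XXXI (Roman numeral) → 10 + 10 + 10 + 1 = 31 (decimal)
Compute 18 × 31 = 558
558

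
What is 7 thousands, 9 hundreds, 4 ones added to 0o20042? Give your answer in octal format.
Convert 7 thousands, 9 hundreds, 4 ones (place-value notation) → 7×1000 + 9×100 + 4 = 7904 (decimal)
Convert 0o20042 (octal) → 2×4096 + 4×8 + 2 = 8226 (decimal)
Compute 7904 + 8226 = 16130
Convert 16130 (decimal) → 16130 = 3×4096 + 7×512 + 4×64 + 2 → 0o37402 (octal)
0o37402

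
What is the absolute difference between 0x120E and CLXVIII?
Convert 0x120E (hexadecimal) → 1×4096 + 2×256 + 14 = 4622 (decimal)
Convert CLXVIII (Roman numeral) → 100 + 50 + 10 + 5 + 1 + 1 + 1 = 168 (decimal)
Compute |4622 - 168| = 4454
4454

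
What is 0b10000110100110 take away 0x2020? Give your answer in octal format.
Convert 0b10000110100110 (binary) → 8192 + 256 + 128 + 32 + 4 + 2 = 8614 (decimal)
Convert 0x2020 (hexadecimal) → 2×4096 + 2×16 = 8224 (decimal)
Compute 8614 - 8224 = 390
Convert 390 (decimal) → 390 = 6×64 + 6 → 0o606 (octal)
0o606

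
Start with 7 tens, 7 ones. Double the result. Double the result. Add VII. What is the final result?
Convert 7 tens, 7 ones (place-value notation) → 7×10 + 7 = 77 (decimal)
Start: 77
77 × 2 = 154
154 × 2 = 308
Convert VII (Roman numeral) → 5 + 1 + 1 = 7 (decimal)
308 + 7 = 315
315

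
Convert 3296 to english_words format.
Convert 3296 (decimal) → 3296 = 3×1000 + 2×100 + 96 → three thousand two hundred ninety-six (English words)
three thousand two hundred ninety-six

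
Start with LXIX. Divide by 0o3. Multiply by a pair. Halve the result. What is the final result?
Convert LXIX (Roman numeral) → 50 + 10 + 9 = 69 (decimal)
Start: 69
Convert 0o3 (octal) → 3 (decimal)
69 ÷ 3 = 23
Convert a pair (colloquial) → 2 (decimal)
23 × 2 = 46
46 ÷ 2 = 23
23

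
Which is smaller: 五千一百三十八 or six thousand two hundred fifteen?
Convert 五千一百三十八 (Chinese numeral) → 5×1000 + 1×100 + 3×10 + 8 = 5138 (decimal)
Convert six thousand two hundred fifteen (English words) → 6×1000 + 2×100 + 15 = 6215 (decimal)
Compare 5138 vs 6215: smaller = 5138
5138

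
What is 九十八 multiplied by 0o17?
Convert 九十八 (Chinese numeral) → 9×10 + 8 = 98 (decimal)
Convert 0o17 (octal) → 1×8 + 7 = 15 (decimal)
Compute 98 × 15 = 1470
1470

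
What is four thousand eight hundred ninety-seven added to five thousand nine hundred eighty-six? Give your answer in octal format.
Convert four thousand eight hundred ninety-seven (English words) → 4×1000 + 8×100 + 97 = 4897 (decimal)
Convert five thousand nine hundred eighty-six (English words) → 5×1000 + 9×100 + 86 = 5986 (decimal)
Compute 4897 + 5986 = 10883
Convert 10883 (decimal) → 10883 = 2×4096 + 5×512 + 2×64 + 3 → 0o25203 (octal)
0o25203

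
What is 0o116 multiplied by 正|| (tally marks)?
Convert 0o116 (octal) → 1×64 + 1×8 + 6 = 78 (decimal)
Convert 正|| (tally marks) → 5 + 2 = 7 (decimal)
Compute 78 × 7 = 546
546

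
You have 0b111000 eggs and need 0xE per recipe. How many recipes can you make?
Convert 0b111000 (binary) → 32 + 16 + 8 = 56 (decimal)
Convert 0xE (hexadecimal) → 14 (decimal)
Compute 56 ÷ 14 = 4
4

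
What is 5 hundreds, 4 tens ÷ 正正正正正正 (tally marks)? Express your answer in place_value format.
Convert 5 hundreds, 4 tens (place-value notation) → 5×100 + 4×10 = 540 (decimal)
Convert 正正正正正正 (tally marks) → 5 + 5 + 5 + 5 + 5 + 5 = 30 (decimal)
Compute 540 ÷ 30 = 18
Convert 18 (decimal) → 18 = 1×10 + 8 → 1 ten, 8 ones (place-value notation)
1 ten, 8 ones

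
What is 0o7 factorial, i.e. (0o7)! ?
Convert 0o7 (octal) → 7 (decimal)
Compute 7! = 5040
5040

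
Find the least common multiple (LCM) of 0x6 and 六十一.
Convert 0x6 (hexadecimal) → 6 (decimal)
Convert 六十一 (Chinese numeral) → 6×10 + 1 = 61 (decimal)
Compute lcm(6, 61) = 366
366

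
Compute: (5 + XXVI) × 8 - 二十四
Convert XXVI (Roman numeral) → 10 + 10 + 5 + 1 = 26 (decimal)
Convert 二十四 (Chinese numeral) → 2×10 + 4 = 24 (decimal)
Expression in decimal: (5 + 26) × 8 - 24
Parentheses first: 5 + 26 = 31
Multiply: 31 × 8 = 248
Subtract: 248 - 24 = 224
224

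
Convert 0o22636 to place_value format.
Convert 0o22636 (octal) → 2×4096 + 2×512 + 6×64 + 3×8 + 6 = 9630 (decimal)
Convert 9630 (decimal) → 9630 = 9×1000 + 6×100 + 3×10 → 9 thousands, 6 hundreds, 3 tens (place-value notation)
9 thousands, 6 hundreds, 3 tens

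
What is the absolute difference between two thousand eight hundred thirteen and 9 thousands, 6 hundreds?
Convert two thousand eight hundred thirteen (English words) → 2×1000 + 8×100 + 13 = 2813 (decimal)
Convert 9 thousands, 6 hundreds (place-value notation) → 9×1000 + 6×100 = 9600 (decimal)
Compute |2813 - 9600| = 6787
6787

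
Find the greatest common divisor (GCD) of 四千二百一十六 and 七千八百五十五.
Convert 四千二百一十六 (Chinese numeral) → 4×1000 + 2×100 + 1×10 + 6 = 4216 (decimal)
Convert 七千八百五十五 (Chinese numeral) → 7×1000 + 8×100 + 5×10 + 5 = 7855 (decimal)
Compute gcd(4216, 7855) = 1
1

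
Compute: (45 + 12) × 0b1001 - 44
Convert 0b1001 (binary) → 8 + 1 = 9 (decimal)
Expression in decimal: (45 + 12) × 9 - 44
Parentheses first: 45 + 12 = 57
Multiply: 57 × 9 = 513
Subtract: 513 - 44 = 469
469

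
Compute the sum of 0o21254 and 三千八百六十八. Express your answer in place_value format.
Convert 0o21254 (octal) → 2×4096 + 1×512 + 2×64 + 5×8 + 4 = 8876 (decimal)
Convert 三千八百六十八 (Chinese numeral) → 3×1000 + 8×100 + 6×10 + 8 = 3868 (decimal)
Compute 8876 + 3868 = 12744
Convert 12744 (decimal) → 12744 = 12×1000 + 7×100 + 4×10 + 4 → 12 thousands, 7 hundreds, 4 tens, 4 ones (place-value notation)
12 thousands, 7 hundreds, 4 tens, 4 ones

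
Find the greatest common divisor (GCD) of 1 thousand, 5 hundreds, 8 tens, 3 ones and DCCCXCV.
Convert 1 thousand, 5 hundreds, 8 tens, 3 ones (place-value notation) → 1×1000 + 5×100 + 8×10 + 3 = 1583 (decimal)
Convert DCCCXCV (Roman numeral) → 500 + 100 + 100 + 100 + 90 + 5 = 895 (decimal)
Compute gcd(1583, 895) = 1
1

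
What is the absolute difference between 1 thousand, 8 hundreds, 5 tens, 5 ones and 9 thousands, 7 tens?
Convert 1 thousand, 8 hundreds, 5 tens, 5 ones (place-value notation) → 1×1000 + 8×100 + 5×10 + 5 = 1855 (decimal)
Convert 9 thousands, 7 tens (place-value notation) → 9×1000 + 7×10 = 9070 (decimal)
Compute |1855 - 9070| = 7215
7215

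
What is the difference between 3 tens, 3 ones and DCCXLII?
Convert 3 tens, 3 ones (place-value notation) → 3×10 + 3 = 33 (decimal)
Convert DCCXLII (Roman numeral) → 500 + 100 + 100 + 40 + 1 + 1 = 742 (decimal)
Difference: |33 - 742| = 709
709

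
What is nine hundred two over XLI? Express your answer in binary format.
Convert nine hundred two (English words) → 9×100 + 2 = 902 (decimal)
Convert XLI (Roman numeral) → 40 + 1 = 41 (decimal)
Compute 902 ÷ 41 = 22
Convert 22 (decimal) → 22 = 16 + 4 + 2 → 0b10110 (binary)
0b10110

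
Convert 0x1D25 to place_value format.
Convert 0x1D25 (hexadecimal) → 1×4096 + 13×256 + 2×16 + 5 = 7461 (decimal)
Convert 7461 (decimal) → 7461 = 7×1000 + 4×100 + 6×10 + 1 → 7 thousands, 4 hundreds, 6 tens, 1 one (place-value notation)
7 thousands, 4 hundreds, 6 tens, 1 one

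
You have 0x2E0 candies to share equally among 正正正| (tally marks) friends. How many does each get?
Convert 0x2E0 (hexadecimal) → 2×256 + 14×16 = 736 (decimal)
Convert 正正正| (tally marks) → 5 + 5 + 5 + 1 = 16 (decimal)
Compute 736 ÷ 16 = 46
46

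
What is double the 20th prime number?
The 20th prime number = 71
Compute 71 × 2 = 142
142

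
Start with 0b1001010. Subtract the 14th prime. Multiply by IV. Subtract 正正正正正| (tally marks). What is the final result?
Convert 0b1001010 (binary) → 64 + 8 + 2 = 74 (decimal)
Start: 74
Convert the 14th prime (prime index) → 43 (decimal)
74 - 43 = 31
Convert IV (Roman numeral) → 4 (decimal)
31 × 4 = 124
Convert 正正正正正| (tally marks) → 5 + 5 + 5 + 5 + 5 + 1 = 26 (decimal)
124 - 26 = 98
98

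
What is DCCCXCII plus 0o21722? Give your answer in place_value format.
Convert DCCCXCII (Roman numeral) → 500 + 100 + 100 + 100 + 90 + 1 + 1 = 892 (decimal)
Convert 0o21722 (octal) → 2×4096 + 1×512 + 7×64 + 2×8 + 2 = 9170 (decimal)
Compute 892 + 9170 = 10062
Convert 10062 (decimal) → 10062 = 10×1000 + 6×10 + 2 → 10 thousands, 6 tens, 2 ones (place-value notation)
10 thousands, 6 tens, 2 ones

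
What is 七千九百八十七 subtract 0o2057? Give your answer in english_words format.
Convert 七千九百八十七 (Chinese numeral) → 7×1000 + 9×100 + 8×10 + 7 = 7987 (decimal)
Convert 0o2057 (octal) → 2×512 + 5×8 + 7 = 1071 (decimal)
Compute 7987 - 1071 = 6916
Convert 6916 (decimal) → 6916 = 6×1000 + 9×100 + 16 → six thousand nine hundred sixteen (English words)
six thousand nine hundred sixteen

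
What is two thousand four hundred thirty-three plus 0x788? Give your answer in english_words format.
Convert two thousand four hundred thirty-three (English words) → 2×1000 + 4×100 + 33 = 2433 (decimal)
Convert 0x788 (hexadecimal) → 7×256 + 8×16 + 8 = 1928 (decimal)
Compute 2433 + 1928 = 4361
Convert 4361 (decimal) → 4361 = 4×1000 + 3×100 + 61 → four thousand three hundred sixty-one (English words)
four thousand three hundred sixty-one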